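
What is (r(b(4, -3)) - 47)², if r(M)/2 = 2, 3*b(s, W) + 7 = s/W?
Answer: 1849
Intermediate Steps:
b(s, W) = -7/3 + s/(3*W) (b(s, W) = -7/3 + (s/W)/3 = -7/3 + s/(3*W))
r(M) = 4 (r(M) = 2*2 = 4)
(r(b(4, -3)) - 47)² = (4 - 47)² = (-43)² = 1849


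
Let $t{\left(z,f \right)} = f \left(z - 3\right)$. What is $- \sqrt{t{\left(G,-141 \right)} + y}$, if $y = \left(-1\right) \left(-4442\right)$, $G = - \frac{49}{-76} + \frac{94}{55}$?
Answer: $- \frac{\sqrt{19801079045}}{2090} \approx -67.328$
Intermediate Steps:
$G = \frac{9839}{4180}$ ($G = \left(-49\right) \left(- \frac{1}{76}\right) + 94 \cdot \frac{1}{55} = \frac{49}{76} + \frac{94}{55} = \frac{9839}{4180} \approx 2.3538$)
$t{\left(z,f \right)} = f \left(-3 + z\right)$
$y = 4442$
$- \sqrt{t{\left(G,-141 \right)} + y} = - \sqrt{- 141 \left(-3 + \frac{9839}{4180}\right) + 4442} = - \sqrt{\left(-141\right) \left(- \frac{2701}{4180}\right) + 4442} = - \sqrt{\frac{380841}{4180} + 4442} = - \sqrt{\frac{18948401}{4180}} = - \frac{\sqrt{19801079045}}{2090}$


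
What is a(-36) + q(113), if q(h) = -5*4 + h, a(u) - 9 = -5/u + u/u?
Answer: 3713/36 ≈ 103.14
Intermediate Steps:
a(u) = 10 - 5/u (a(u) = 9 + (-5/u + u/u) = 9 + (-5/u + 1) = 9 + (1 - 5/u) = 10 - 5/u)
q(h) = -20 + h
a(-36) + q(113) = (10 - 5/(-36)) + (-20 + 113) = (10 - 5*(-1/36)) + 93 = (10 + 5/36) + 93 = 365/36 + 93 = 3713/36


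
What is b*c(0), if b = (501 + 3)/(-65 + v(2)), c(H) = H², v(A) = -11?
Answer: 0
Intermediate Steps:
b = -126/19 (b = (501 + 3)/(-65 - 11) = 504/(-76) = 504*(-1/76) = -126/19 ≈ -6.6316)
b*c(0) = -126/19*0² = -126/19*0 = 0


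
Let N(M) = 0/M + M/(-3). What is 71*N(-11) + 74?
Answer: 1003/3 ≈ 334.33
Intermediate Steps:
N(M) = -M/3 (N(M) = 0 + M*(-⅓) = 0 - M/3 = -M/3)
71*N(-11) + 74 = 71*(-⅓*(-11)) + 74 = 71*(11/3) + 74 = 781/3 + 74 = 1003/3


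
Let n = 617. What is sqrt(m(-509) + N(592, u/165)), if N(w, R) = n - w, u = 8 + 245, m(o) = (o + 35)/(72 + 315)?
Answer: sqrt(395643)/129 ≈ 4.8760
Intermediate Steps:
m(o) = 35/387 + o/387 (m(o) = (35 + o)/387 = (35 + o)*(1/387) = 35/387 + o/387)
u = 253
N(w, R) = 617 - w
sqrt(m(-509) + N(592, u/165)) = sqrt((35/387 + (1/387)*(-509)) + (617 - 1*592)) = sqrt((35/387 - 509/387) + (617 - 592)) = sqrt(-158/129 + 25) = sqrt(3067/129) = sqrt(395643)/129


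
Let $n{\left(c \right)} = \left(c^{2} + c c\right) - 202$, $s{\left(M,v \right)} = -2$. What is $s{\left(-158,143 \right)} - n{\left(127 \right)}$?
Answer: $-32058$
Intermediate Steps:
$n{\left(c \right)} = -202 + 2 c^{2}$ ($n{\left(c \right)} = \left(c^{2} + c^{2}\right) - 202 = 2 c^{2} - 202 = -202 + 2 c^{2}$)
$s{\left(-158,143 \right)} - n{\left(127 \right)} = -2 - \left(-202 + 2 \cdot 127^{2}\right) = -2 - \left(-202 + 2 \cdot 16129\right) = -2 - \left(-202 + 32258\right) = -2 - 32056 = -32058$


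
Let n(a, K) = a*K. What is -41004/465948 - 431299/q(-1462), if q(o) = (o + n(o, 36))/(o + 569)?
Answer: -115931584969/16282294 ≈ -7120.1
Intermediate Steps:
n(a, K) = K*a
q(o) = 37*o/(569 + o) (q(o) = (o + 36*o)/(o + 569) = (37*o)/(569 + o) = 37*o/(569 + o))
-41004/465948 - 431299/q(-1462) = -41004/465948 - 431299/(37*(-1462)/(569 - 1462)) = -41004*1/465948 - 431299/(37*(-1462)/(-893)) = -1139/12943 - 431299/(37*(-1462)*(-1/893)) = -1139/12943 - 431299/54094/893 = -1139/12943 - 431299*893/54094 = -1139/12943 - 385150007/54094 = -115931584969/16282294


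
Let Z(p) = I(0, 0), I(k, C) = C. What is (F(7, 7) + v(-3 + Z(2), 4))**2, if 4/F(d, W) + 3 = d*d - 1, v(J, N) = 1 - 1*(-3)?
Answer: 33856/2025 ≈ 16.719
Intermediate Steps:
Z(p) = 0
v(J, N) = 4 (v(J, N) = 1 + 3 = 4)
F(d, W) = 4/(-4 + d**2) (F(d, W) = 4/(-3 + (d*d - 1)) = 4/(-3 + (d**2 - 1)) = 4/(-3 + (-1 + d**2)) = 4/(-4 + d**2))
(F(7, 7) + v(-3 + Z(2), 4))**2 = (4/(-4 + 7**2) + 4)**2 = (4/(-4 + 49) + 4)**2 = (4/45 + 4)**2 = (184/45)**2 = 33856/2025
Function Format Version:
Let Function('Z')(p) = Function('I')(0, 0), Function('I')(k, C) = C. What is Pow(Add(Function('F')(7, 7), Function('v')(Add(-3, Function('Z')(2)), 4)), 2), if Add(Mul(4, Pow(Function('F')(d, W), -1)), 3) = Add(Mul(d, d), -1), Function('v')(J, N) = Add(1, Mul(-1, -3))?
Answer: Rational(33856, 2025) ≈ 16.719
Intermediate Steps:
Function('Z')(p) = 0
Function('v')(J, N) = 4 (Function('v')(J, N) = Add(1, 3) = 4)
Function('F')(d, W) = Mul(4, Pow(Add(-4, Pow(d, 2)), -1)) (Function('F')(d, W) = Mul(4, Pow(Add(-3, Add(Mul(d, d), -1)), -1)) = Mul(4, Pow(Add(-3, Add(Pow(d, 2), -1)), -1)) = Mul(4, Pow(Add(-3, Add(-1, Pow(d, 2))), -1)) = Mul(4, Pow(Add(-4, Pow(d, 2)), -1)))
Pow(Add(Function('F')(7, 7), Function('v')(Add(-3, Function('Z')(2)), 4)), 2) = Pow(Add(Mul(4, Pow(Add(-4, Pow(7, 2)), -1)), 4), 2) = Pow(Add(Mul(4, Pow(Add(-4, 49), -1)), 4), 2) = Pow(Add(Mul(4, Pow(45, -1)), 4), 2) = Pow(Add(Mul(4, Rational(1, 45)), 4), 2) = Pow(Add(Rational(4, 45), 4), 2) = Pow(Rational(184, 45), 2) = Rational(33856, 2025)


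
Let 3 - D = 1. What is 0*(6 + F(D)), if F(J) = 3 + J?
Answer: 0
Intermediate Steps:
D = 2 (D = 3 - 1*1 = 3 - 1 = 2)
0*(6 + F(D)) = 0*(6 + (3 + 2)) = 0*(6 + 5) = 0*11 = 0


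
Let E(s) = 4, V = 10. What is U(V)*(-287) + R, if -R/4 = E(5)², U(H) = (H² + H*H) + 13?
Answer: -61195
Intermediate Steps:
U(H) = 13 + 2*H² (U(H) = (H² + H²) + 13 = 2*H² + 13 = 13 + 2*H²)
R = -64 (R = -4*4² = -4*16 = -64)
U(V)*(-287) + R = (13 + 2*10²)*(-287) - 64 = (13 + 2*100)*(-287) - 64 = (13 + 200)*(-287) - 64 = 213*(-287) - 64 = -61131 - 64 = -61195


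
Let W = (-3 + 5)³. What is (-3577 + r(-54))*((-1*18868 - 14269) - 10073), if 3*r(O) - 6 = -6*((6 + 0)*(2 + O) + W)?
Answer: 128204070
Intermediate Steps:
W = 8 (W = 2³ = 8)
r(O) = -38 - 12*O (r(O) = 2 + (-6*((6 + 0)*(2 + O) + 8))/3 = 2 + (-6*(6*(2 + O) + 8))/3 = 2 + (-6*((12 + 6*O) + 8))/3 = 2 + (-6*(20 + 6*O))/3 = 2 + (-120 - 36*O)/3 = 2 + (-40 - 12*O) = -38 - 12*O)
(-3577 + r(-54))*((-1*18868 - 14269) - 10073) = (-3577 + (-38 - 12*(-54)))*((-1*18868 - 14269) - 10073) = (-3577 + (-38 + 648))*((-18868 - 14269) - 10073) = (-3577 + 610)*(-33137 - 10073) = -2967*(-43210) = 128204070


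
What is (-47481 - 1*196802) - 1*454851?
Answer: -699134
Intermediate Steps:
(-47481 - 1*196802) - 1*454851 = (-47481 - 196802) - 454851 = -244283 - 454851 = -699134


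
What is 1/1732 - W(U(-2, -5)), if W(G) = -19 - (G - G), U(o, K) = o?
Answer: 32909/1732 ≈ 19.001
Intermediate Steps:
W(G) = -19 (W(G) = -19 - 1*0 = -19 + 0 = -19)
1/1732 - W(U(-2, -5)) = 1/1732 - 1*(-19) = 1/1732 + 19 = 32909/1732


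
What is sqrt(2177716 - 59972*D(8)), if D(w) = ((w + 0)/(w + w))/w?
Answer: sqrt(8695871)/2 ≈ 1474.4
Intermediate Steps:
D(w) = 1/(2*w) (D(w) = (w/((2*w)))/w = (w*(1/(2*w)))/w = 1/(2*w))
sqrt(2177716 - 59972*D(8)) = sqrt(2177716 - 29986/8) = sqrt(2177716 - 59972*1/16) = sqrt(2177716 - 14993/4) = sqrt(8695871/4) = sqrt(8695871)/2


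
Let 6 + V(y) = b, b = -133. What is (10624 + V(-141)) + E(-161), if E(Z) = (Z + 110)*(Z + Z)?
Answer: 26907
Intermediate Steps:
V(y) = -139 (V(y) = -6 - 133 = -139)
E(Z) = 2*Z*(110 + Z) (E(Z) = (110 + Z)*(2*Z) = 2*Z*(110 + Z))
(10624 + V(-141)) + E(-161) = (10624 - 139) + 2*(-161)*(110 - 161) = 10485 + 2*(-161)*(-51) = 10485 + 16422 = 26907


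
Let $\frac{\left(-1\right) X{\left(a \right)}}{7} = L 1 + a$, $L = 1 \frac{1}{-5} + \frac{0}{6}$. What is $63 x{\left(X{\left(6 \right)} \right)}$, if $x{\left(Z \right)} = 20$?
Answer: $1260$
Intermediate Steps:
$L = - \frac{1}{5}$ ($L = 1 \left(- \frac{1}{5}\right) + 0 \cdot \frac{1}{6} = - \frac{1}{5} + 0 = - \frac{1}{5} \approx -0.2$)
$X{\left(a \right)} = \frac{7}{5} - 7 a$ ($X{\left(a \right)} = - 7 \left(\left(- \frac{1}{5}\right) 1 + a\right) = - 7 \left(- \frac{1}{5} + a\right) = \frac{7}{5} - 7 a$)
$63 x{\left(X{\left(6 \right)} \right)} = 63 \cdot 20 = 1260$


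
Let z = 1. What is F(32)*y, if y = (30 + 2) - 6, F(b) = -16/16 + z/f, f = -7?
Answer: -208/7 ≈ -29.714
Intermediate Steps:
F(b) = -8/7 (F(b) = -16/16 + 1/(-7) = -16*1/16 + 1*(-⅐) = -1 - ⅐ = -8/7)
y = 26 (y = 32 - 6 = 26)
F(32)*y = -8/7*26 = -208/7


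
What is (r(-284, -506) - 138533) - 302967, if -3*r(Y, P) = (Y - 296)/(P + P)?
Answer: -335098645/759 ≈ -4.4150e+5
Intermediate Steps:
r(Y, P) = -(-296 + Y)/(6*P) (r(Y, P) = -(Y - 296)/(3*(P + P)) = -(-296 + Y)/(3*(2*P)) = -(-296 + Y)*1/(2*P)/3 = -(-296 + Y)/(6*P))
(r(-284, -506) - 138533) - 302967 = ((1/6)*(296 - 1*(-284))/(-506) - 138533) - 302967 = ((1/6)*(-1/506)*(296 + 284) - 138533) - 302967 = ((1/6)*(-1/506)*580 - 138533) - 302967 = (-145/759 - 138533) - 302967 = -105146692/759 - 302967 = -335098645/759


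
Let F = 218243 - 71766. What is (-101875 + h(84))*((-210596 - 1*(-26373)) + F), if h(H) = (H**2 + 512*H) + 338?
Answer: 1942899858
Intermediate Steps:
h(H) = 338 + H**2 + 512*H
F = 146477
(-101875 + h(84))*((-210596 - 1*(-26373)) + F) = (-101875 + (338 + 84**2 + 512*84))*((-210596 - 1*(-26373)) + 146477) = (-101875 + (338 + 7056 + 43008))*((-210596 + 26373) + 146477) = (-101875 + 50402)*(-184223 + 146477) = -51473*(-37746) = 1942899858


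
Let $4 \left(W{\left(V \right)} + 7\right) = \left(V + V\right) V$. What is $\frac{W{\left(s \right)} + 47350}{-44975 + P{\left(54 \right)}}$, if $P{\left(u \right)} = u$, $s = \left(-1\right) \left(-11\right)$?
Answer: $- \frac{94807}{89842} \approx -1.0553$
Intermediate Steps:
$s = 11$
$W{\left(V \right)} = -7 + \frac{V^{2}}{2}$ ($W{\left(V \right)} = -7 + \frac{\left(V + V\right) V}{4} = -7 + \frac{2 V V}{4} = -7 + \frac{2 V^{2}}{4} = -7 + \frac{V^{2}}{2}$)
$\frac{W{\left(s \right)} + 47350}{-44975 + P{\left(54 \right)}} = \frac{\left(-7 + \frac{11^{2}}{2}\right) + 47350}{-44975 + 54} = \frac{\left(-7 + \frac{1}{2} \cdot 121\right) + 47350}{-44921} = \left(\left(-7 + \frac{121}{2}\right) + 47350\right) \left(- \frac{1}{44921}\right) = \left(\frac{107}{2} + 47350\right) \left(- \frac{1}{44921}\right) = \frac{94807}{2} \left(- \frac{1}{44921}\right) = - \frac{94807}{89842}$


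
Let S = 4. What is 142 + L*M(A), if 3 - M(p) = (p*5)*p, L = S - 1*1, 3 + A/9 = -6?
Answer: -98264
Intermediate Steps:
A = -81 (A = -27 + 9*(-6) = -27 - 54 = -81)
L = 3 (L = 4 - 1*1 = 4 - 1 = 3)
M(p) = 3 - 5*p² (M(p) = 3 - p*5*p = 3 - 5*p*p = 3 - 5*p²)
142 + L*M(A) = 142 + 3*(3 - 5*(-81)²) = 142 + 3*(3 - 5*6561) = 142 + 3*(3 - 32805) = 142 + 3*(-32802) = 142 - 98406 = -98264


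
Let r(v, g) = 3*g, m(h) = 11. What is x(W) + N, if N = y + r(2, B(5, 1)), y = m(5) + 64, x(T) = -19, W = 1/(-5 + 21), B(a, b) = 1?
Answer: 59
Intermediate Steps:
W = 1/16 ≈ 0.062500
y = 75 (y = 11 + 64 = 75)
N = 78 (N = 75 + 3*1 = 75 + 3 = 78)
x(W) + N = -19 + 78 = 59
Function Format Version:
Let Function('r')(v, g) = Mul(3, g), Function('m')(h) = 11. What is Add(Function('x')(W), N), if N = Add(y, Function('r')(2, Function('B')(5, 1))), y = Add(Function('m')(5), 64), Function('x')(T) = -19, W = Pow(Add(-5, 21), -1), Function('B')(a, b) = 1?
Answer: 59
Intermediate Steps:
W = Rational(1, 16) (W = Pow(16, -1) = Rational(1, 16) ≈ 0.062500)
y = 75 (y = Add(11, 64) = 75)
N = 78 (N = Add(75, Mul(3, 1)) = Add(75, 3) = 78)
Add(Function('x')(W), N) = Add(-19, 78) = 59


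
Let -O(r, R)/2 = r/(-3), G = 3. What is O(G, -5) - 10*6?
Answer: -58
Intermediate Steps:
O(r, R) = 2*r/3 (O(r, R) = -2*r/(-3) = -2*r*(-1)/3 = -(-2)*r/3 = 2*r/3)
O(G, -5) - 10*6 = (⅔)*3 - 10*6 = 2 - 60 = -58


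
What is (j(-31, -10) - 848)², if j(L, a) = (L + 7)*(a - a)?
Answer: 719104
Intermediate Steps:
j(L, a) = 0 (j(L, a) = (7 + L)*0 = 0)
(j(-31, -10) - 848)² = (0 - 848)² = (-848)² = 719104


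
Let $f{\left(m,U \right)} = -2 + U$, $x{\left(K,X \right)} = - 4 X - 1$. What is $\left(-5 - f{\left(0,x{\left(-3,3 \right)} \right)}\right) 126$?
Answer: $1260$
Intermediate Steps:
$x{\left(K,X \right)} = -1 - 4 X$
$\left(-5 - f{\left(0,x{\left(-3,3 \right)} \right)}\right) 126 = \left(-5 - \left(-2 - 13\right)\right) 126 = \left(-5 - -15\right) 126 = \left(-5 + 15\right) 126 = 10 \cdot 126 = 1260$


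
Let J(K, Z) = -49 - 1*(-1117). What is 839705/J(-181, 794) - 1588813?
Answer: -1696012579/1068 ≈ -1.5880e+6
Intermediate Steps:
J(K, Z) = 1068 (J(K, Z) = -49 + 1117 = 1068)
839705/J(-181, 794) - 1588813 = 839705/1068 - 1588813 = -1696012579/1068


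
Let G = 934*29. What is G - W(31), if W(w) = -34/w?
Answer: 839700/31 ≈ 27087.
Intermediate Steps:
G = 27086
G - W(31) = 27086 - (-34)/31 = 27086 - 1*(-34/31) = 27086 + 34/31 = 839700/31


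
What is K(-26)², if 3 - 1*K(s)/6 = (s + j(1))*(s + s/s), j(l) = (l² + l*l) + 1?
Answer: 11778624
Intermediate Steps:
j(l) = 1 + 2*l² (j(l) = (l² + l²) + 1 = 2*l² + 1 = 1 + 2*l²)
K(s) = 18 - 6*(1 + s)*(3 + s) (K(s) = 18 - 6*(s + (1 + 2*1²))*(s + s/s) = 18 - 6*(s + (1 + 2*1))*(s + 1) = 18 - 6*(s + (1 + 2))*(1 + s) = 18 - 6*(s + 3)*(1 + s) = 18 - 6*(3 + s)*(1 + s) = 18 - 6*(1 + s)*(3 + s))
K(-26)² = (6*(-26)*(-4 - 1*(-26)))² = (6*(-26)*(-4 + 26))² = (6*(-26)*22)² = (-3432)² = 11778624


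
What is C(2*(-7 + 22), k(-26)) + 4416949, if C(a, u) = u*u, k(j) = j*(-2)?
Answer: 4419653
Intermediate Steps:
k(j) = -2*j
C(a, u) = u**2
C(2*(-7 + 22), k(-26)) + 4416949 = (-2*(-26))**2 + 4416949 = 52**2 + 4416949 = 2704 + 4416949 = 4419653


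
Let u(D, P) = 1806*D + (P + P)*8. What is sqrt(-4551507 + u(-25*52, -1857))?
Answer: 3*I*sqrt(769891) ≈ 2632.3*I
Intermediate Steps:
u(D, P) = 16*P + 1806*D (u(D, P) = 1806*D + (2*P)*8 = 1806*D + 16*P = 16*P + 1806*D)
sqrt(-4551507 + u(-25*52, -1857)) = sqrt(-4551507 + (16*(-1857) + 1806*(-25*52))) = sqrt(-4551507 + (-29712 + 1806*(-1300))) = sqrt(-4551507 + (-29712 - 2347800)) = sqrt(-4551507 - 2377512) = sqrt(-6929019) = 3*I*sqrt(769891)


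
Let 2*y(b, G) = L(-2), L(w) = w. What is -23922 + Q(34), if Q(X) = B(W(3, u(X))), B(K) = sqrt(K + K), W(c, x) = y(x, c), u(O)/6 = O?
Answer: -23922 + I*sqrt(2) ≈ -23922.0 + 1.4142*I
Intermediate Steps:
y(b, G) = -1 (y(b, G) = (1/2)*(-2) = -1)
u(O) = 6*O
W(c, x) = -1
B(K) = sqrt(2)*sqrt(K) (B(K) = sqrt(2*K) = sqrt(2)*sqrt(K))
Q(X) = I*sqrt(2) (Q(X) = sqrt(2)*sqrt(-1) = sqrt(2)*I = I*sqrt(2))
-23922 + Q(34) = -23922 + I*sqrt(2)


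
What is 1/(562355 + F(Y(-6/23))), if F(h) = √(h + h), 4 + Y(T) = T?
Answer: 12934165/7273592358771 - 14*I*√23/7273592358771 ≈ 1.7782e-6 - 9.2309e-12*I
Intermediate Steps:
Y(T) = -4 + T
F(h) = √2*√h (F(h) = √(2*h) = √2*√h)
1/(562355 + F(Y(-6/23))) = 1/(562355 + √2*√(-4 - 6/23)) = 1/(562355 + √2*√(-98/23)) = 1/(562355 + √2*(7*I*√46/23)) = 1/(562355 + 14*I*√23/23)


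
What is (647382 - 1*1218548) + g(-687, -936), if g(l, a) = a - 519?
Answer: -572621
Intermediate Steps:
g(l, a) = -519 + a
(647382 - 1*1218548) + g(-687, -936) = (647382 - 1*1218548) + (-519 - 936) = (647382 - 1218548) - 1455 = -571166 - 1455 = -572621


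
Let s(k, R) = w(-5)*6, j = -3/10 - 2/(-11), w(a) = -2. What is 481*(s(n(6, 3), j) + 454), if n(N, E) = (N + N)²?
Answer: 212602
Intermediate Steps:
n(N, E) = 4*N² (n(N, E) = (2*N)² = 4*N²)
j = -13/110 (j = -3*⅒ - 2*(-1/11) = -3/10 + 2/11 = -13/110 ≈ -0.11818)
s(k, R) = -12 (s(k, R) = -2*6 = -12)
481*(s(n(6, 3), j) + 454) = 481*(-12 + 454) = 481*442 = 212602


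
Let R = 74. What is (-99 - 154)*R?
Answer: -18722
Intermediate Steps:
(-99 - 154)*R = (-99 - 154)*74 = -253*74 = -18722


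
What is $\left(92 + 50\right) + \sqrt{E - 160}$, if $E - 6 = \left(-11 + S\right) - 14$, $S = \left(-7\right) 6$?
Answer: $142 + i \sqrt{221} \approx 142.0 + 14.866 i$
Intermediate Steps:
$S = -42$
$E = -61$ ($E = 6 - 67 = -61$)
$\left(92 + 50\right) + \sqrt{E - 160} = \left(92 + 50\right) + \sqrt{-61 - 160} = 142 + \sqrt{-221} = 142 + i \sqrt{221}$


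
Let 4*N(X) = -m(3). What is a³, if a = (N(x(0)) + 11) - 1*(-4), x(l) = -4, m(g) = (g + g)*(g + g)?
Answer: 216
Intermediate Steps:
m(g) = 4*g² (m(g) = (2*g)*(2*g) = 4*g²)
N(X) = -9 (N(X) = (-4*3²)/4 = (-4*9)/4 = (-1*36)/4 = (¼)*(-36) = -9)
a = 6 (a = (-9 + 11) - 1*(-4) = 2 + 4 = 6)
a³ = 6³ = 216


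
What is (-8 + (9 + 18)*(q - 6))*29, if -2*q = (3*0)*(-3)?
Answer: -4930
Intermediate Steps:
q = 0 (q = -3*0*(-3)/2 = -0*(-3) = -1/2*0 = 0)
(-8 + (9 + 18)*(q - 6))*29 = (-8 + (9 + 18)*(0 - 6))*29 = (-8 + 27*(-6))*29 = (-8 - 162)*29 = -170*29 = -4930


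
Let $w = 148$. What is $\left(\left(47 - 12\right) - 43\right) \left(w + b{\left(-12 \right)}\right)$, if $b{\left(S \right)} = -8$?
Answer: $-1120$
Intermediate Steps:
$\left(\left(47 - 12\right) - 43\right) \left(w + b{\left(-12 \right)}\right) = \left(\left(47 - 12\right) - 43\right) \left(148 - 8\right) = \left(35 - 43\right) 140 = \left(-8\right) 140 = -1120$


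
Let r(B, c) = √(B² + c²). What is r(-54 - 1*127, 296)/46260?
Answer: √120377/46260 ≈ 0.0075001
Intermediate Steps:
r(-54 - 1*127, 296)/46260 = √((-54 - 1*127)² + 296²)/46260 = √((-54 - 127)² + 87616)*(1/46260) = √((-181)² + 87616)*(1/46260) = √(32761 + 87616)*(1/46260) = √120377*(1/46260) = √120377/46260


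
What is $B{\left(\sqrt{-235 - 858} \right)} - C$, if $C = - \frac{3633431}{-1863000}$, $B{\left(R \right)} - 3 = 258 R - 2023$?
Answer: $- \frac{3766893431}{1863000} + 258 i \sqrt{1093} \approx -2022.0 + 8529.6 i$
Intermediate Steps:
$B{\left(R \right)} = -2020 + 258 R$ ($B{\left(R \right)} = 3 + \left(258 R - 2023\right) = 3 + \left(-2023 + 258 R\right) = -2020 + 258 R$)
$C = \frac{3633431}{1863000}$ ($C = \left(-3633431\right) \left(- \frac{1}{1863000}\right) = \frac{3633431}{1863000} \approx 1.9503$)
$B{\left(\sqrt{-235 - 858} \right)} - C = \left(-2020 + 258 \sqrt{-235 - 858}\right) - \frac{3633431}{1863000} = \left(-2020 + 258 \sqrt{-1093}\right) - \frac{3633431}{1863000} = \left(-2020 + 258 i \sqrt{1093}\right) - \frac{3633431}{1863000} = - \frac{3766893431}{1863000} + 258 i \sqrt{1093}$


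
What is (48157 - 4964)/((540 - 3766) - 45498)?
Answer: -43193/48724 ≈ -0.88648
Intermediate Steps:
(48157 - 4964)/((540 - 3766) - 45498) = 43193/(-3226 - 45498) = 43193/(-48724) = 43193*(-1/48724) = -43193/48724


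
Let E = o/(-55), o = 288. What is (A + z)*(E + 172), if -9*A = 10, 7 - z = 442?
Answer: -7200020/99 ≈ -72728.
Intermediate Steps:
z = -435 (z = 7 - 1*442 = 7 - 442 = -435)
A = -10/9 (A = -⅑*10 = -10/9 ≈ -1.1111)
E = -288/55 (E = 288/(-55) = 288*(-1/55) = -288/55 ≈ -5.2364)
(A + z)*(E + 172) = (-10/9 - 435)*(-288/55 + 172) = -3925/9*9172/55 = -7200020/99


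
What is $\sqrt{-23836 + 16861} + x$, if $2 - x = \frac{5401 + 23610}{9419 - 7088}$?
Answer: $- \frac{24349}{2331} + 15 i \sqrt{31} \approx -10.446 + 83.516 i$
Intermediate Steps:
$x = - \frac{24349}{2331}$ ($x = 2 - \frac{5401 + 23610}{9419 - 7088} = 2 - \frac{29011}{2331} = - \frac{24349}{2331} \approx -10.446$)
$\sqrt{-23836 + 16861} + x = \sqrt{-23836 + 16861} - \frac{24349}{2331} = \sqrt{-6975} - \frac{24349}{2331} = 15 i \sqrt{31} - \frac{24349}{2331} = - \frac{24349}{2331} + 15 i \sqrt{31}$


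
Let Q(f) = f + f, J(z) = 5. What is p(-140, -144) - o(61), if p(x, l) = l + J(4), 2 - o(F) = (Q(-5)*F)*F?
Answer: -37351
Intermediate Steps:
Q(f) = 2*f
o(F) = 2 + 10*F**2 (o(F) = 2 - (2*(-5))*F*F = 2 - (-10*F)*F = 2 - (-10)*F**2 = 2 + 10*F**2)
p(x, l) = 5 + l (p(x, l) = l + 5 = 5 + l)
p(-140, -144) - o(61) = (5 - 144) - (2 + 10*61**2) = -139 - (2 + 10*3721) = -139 - (2 + 37210) = -139 - 1*37212 = -139 - 37212 = -37351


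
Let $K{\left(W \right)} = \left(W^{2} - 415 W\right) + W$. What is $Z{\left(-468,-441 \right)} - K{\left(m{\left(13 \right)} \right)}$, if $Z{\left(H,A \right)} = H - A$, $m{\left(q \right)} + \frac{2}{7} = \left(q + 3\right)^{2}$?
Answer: $\frac{1981997}{49} \approx 40449.0$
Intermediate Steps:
$m{\left(q \right)} = - \frac{2}{7} + \left(3 + q\right)^{2}$ ($m{\left(q \right)} = - \frac{2}{7} + \left(q + 3\right)^{2} = - \frac{2}{7} + \left(3 + q\right)^{2}$)
$K{\left(W \right)} = W^{2} - 414 W$
$Z{\left(-468,-441 \right)} - K{\left(m{\left(13 \right)} \right)} = \left(-468 - -441\right) - \left(- \frac{2}{7} + \left(3 + 13\right)^{2}\right) \left(-414 - \left(\frac{2}{7} - \left(3 + 13\right)^{2}\right)\right) = \left(-468 + 441\right) - \left(- \frac{2}{7} + 16^{2}\right) \left(-414 - \left(\frac{2}{7} - 16^{2}\right)\right) = -27 - \left(- \frac{2}{7} + 256\right) \left(-414 + \left(- \frac{2}{7} + 256\right)\right) = -27 - \frac{1790 \left(-414 + \frac{1790}{7}\right)}{7} = -27 - \frac{1790}{7} \left(- \frac{1108}{7}\right) = -27 - - \frac{1983320}{49} = -27 + \frac{1983320}{49} = \frac{1981997}{49}$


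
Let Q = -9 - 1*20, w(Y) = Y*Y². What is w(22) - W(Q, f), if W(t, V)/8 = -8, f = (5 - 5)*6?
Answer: 10712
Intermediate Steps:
f = 0 (f = 0*6 = 0)
w(Y) = Y³
Q = -29 (Q = -9 - 20 = -29)
W(t, V) = -64 (W(t, V) = 8*(-8) = -64)
w(22) - W(Q, f) = 22³ - 1*(-64) = 10648 + 64 = 10712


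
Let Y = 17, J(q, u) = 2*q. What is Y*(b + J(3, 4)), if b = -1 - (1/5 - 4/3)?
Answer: 1564/15 ≈ 104.27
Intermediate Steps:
b = 2/15 (b = -1 - (1*(⅕) - 4*⅓) = -1 - (⅕ - 4/3) = -1 - 1*(-17/15) = -1 + 17/15 = 2/15 ≈ 0.13333)
Y*(b + J(3, 4)) = 17*(2/15 + 2*3) = 17*(2/15 + 6) = 17*(92/15) = 1564/15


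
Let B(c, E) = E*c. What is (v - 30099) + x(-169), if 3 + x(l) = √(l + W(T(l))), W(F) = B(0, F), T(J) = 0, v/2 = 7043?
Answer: -16016 + 13*I ≈ -16016.0 + 13.0*I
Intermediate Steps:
v = 14086 (v = 2*7043 = 14086)
W(F) = 0 (W(F) = F*0 = 0)
x(l) = -3 + √l (x(l) = -3 + √(l + 0) = -3 + √l)
(v - 30099) + x(-169) = (14086 - 30099) + (-3 + √(-169)) = -16013 + (-3 + 13*I) = -16016 + 13*I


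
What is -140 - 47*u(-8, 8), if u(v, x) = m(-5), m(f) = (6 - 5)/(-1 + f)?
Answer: -793/6 ≈ -132.17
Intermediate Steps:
m(f) = 1/(-1 + f)
u(v, x) = -⅙ (u(v, x) = 1/(-1 - 5) = 1/(-6) = -⅙)
-140 - 47*u(-8, 8) = -140 - 47*(-⅙) = -140 + 47/6 = -793/6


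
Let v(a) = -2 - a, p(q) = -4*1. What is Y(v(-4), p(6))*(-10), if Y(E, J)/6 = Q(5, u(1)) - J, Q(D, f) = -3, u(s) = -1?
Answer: -60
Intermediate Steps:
p(q) = -4
Y(E, J) = -18 - 6*J (Y(E, J) = 6*(-3 - J) = -18 - 6*J)
Y(v(-4), p(6))*(-10) = (-18 - 6*(-4))*(-10) = (-18 + 24)*(-10) = 6*(-10) = -60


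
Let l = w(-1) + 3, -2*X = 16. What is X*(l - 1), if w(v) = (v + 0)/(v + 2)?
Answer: -8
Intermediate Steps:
X = -8 (X = -½*16 = -8)
w(v) = v/(2 + v)
l = 2 (l = -1/(2 - 1) + 3 = -1/1 + 3 = -1*1 + 3 = -1 + 3 = 2)
X*(l - 1) = -8*(2 - 1) = -8*1 = -8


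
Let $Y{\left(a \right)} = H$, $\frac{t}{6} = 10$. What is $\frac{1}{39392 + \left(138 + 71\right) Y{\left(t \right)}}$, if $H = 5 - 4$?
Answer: $\frac{1}{39601} \approx 2.5252 \cdot 10^{-5}$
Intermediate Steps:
$t = 60$ ($t = 6 \cdot 10 = 60$)
$H = 1$
$Y{\left(a \right)} = 1$
$\frac{1}{39392 + \left(138 + 71\right) Y{\left(t \right)}} = \frac{1}{39392 + \left(138 + 71\right) 1} = \frac{1}{39392 + 209 \cdot 1} = \frac{1}{39392 + 209} = \frac{1}{39601}$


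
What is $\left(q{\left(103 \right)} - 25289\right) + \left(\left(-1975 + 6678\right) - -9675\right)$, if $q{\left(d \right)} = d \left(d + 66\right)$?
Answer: $6496$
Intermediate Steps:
$q{\left(d \right)} = d \left(66 + d\right)$
$\left(q{\left(103 \right)} - 25289\right) + \left(\left(-1975 + 6678\right) - -9675\right) = \left(103 \left(66 + 103\right) - 25289\right) + \left(\left(-1975 + 6678\right) - -9675\right) = \left(103 \cdot 169 - 25289\right) + \left(4703 + 9675\right) = \left(17407 - 25289\right) + 14378 = -7882 + 14378 = 6496$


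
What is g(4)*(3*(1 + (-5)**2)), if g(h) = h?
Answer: 312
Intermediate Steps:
g(4)*(3*(1 + (-5)**2)) = 4*(3*(1 + (-5)**2)) = 4*(3*(1 + 25)) = 4*(3*26) = 4*78 = 312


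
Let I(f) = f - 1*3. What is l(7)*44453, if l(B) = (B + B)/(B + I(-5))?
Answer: -622342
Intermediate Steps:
I(f) = -3 + f (I(f) = f - 3 = -3 + f)
l(B) = 2*B/(-8 + B) (l(B) = (B + B)/(B + (-3 - 5)) = (2*B)/(B - 8) = (2*B)/(-8 + B) = 2*B/(-8 + B))
l(7)*44453 = (2*7/(-8 + 7))*44453 = (2*7/(-1))*44453 = (2*7*(-1))*44453 = -14*44453 = -622342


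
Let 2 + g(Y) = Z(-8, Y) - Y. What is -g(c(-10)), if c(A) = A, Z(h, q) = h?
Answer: 0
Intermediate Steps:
g(Y) = -10 - Y (g(Y) = -2 + (-8 - Y) = -10 - Y)
-g(c(-10)) = -(-10 - 1*(-10)) = -(-10 + 10) = -1*0 = 0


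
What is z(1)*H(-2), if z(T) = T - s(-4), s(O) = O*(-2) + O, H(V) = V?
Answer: 6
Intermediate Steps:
s(O) = -O (s(O) = -2*O + O = -O)
z(T) = -4 + T (z(T) = T - (-1)*(-4) = T - 1*4 = T - 4 = -4 + T)
z(1)*H(-2) = (-4 + 1)*(-2) = -3*(-2) = 6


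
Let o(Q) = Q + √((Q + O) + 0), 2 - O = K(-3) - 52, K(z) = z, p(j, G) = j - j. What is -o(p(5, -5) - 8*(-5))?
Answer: -40 - √97 ≈ -49.849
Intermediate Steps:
p(j, G) = 0
O = 57 (O = 2 - (-3 - 52) = 2 - 1*(-55) = 2 + 55 = 57)
o(Q) = Q + √(57 + Q) (o(Q) = Q + √((Q + 57) + 0) = Q + √((57 + Q) + 0) = Q + √(57 + Q))
-o(p(5, -5) - 8*(-5)) = -((0 - 8*(-5)) + √(57 + (0 - 8*(-5)))) = -((0 + 40) + √(57 + (0 + 40))) = -(40 + √(57 + 40)) = -(40 + √97) = -40 - √97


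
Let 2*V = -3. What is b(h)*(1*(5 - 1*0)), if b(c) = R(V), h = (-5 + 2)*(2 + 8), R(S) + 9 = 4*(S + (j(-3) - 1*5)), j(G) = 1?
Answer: -155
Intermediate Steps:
V = -3/2 (V = (½)*(-3) = -3/2 ≈ -1.5000)
R(S) = -25 + 4*S (R(S) = -9 + 4*(S + (1 - 1*5)) = -9 + 4*(S + (1 - 5)) = -9 + 4*(S - 4) = -9 + 4*(-4 + S) = -9 + (-16 + 4*S) = -25 + 4*S)
h = -30 (h = -3*10 = -30)
b(c) = -31 (b(c) = -25 + 4*(-3/2) = -25 - 6 = -31)
b(h)*(1*(5 - 1*0)) = -31*(5 - 1*0) = -31*(5 + 0) = -31*5 = -155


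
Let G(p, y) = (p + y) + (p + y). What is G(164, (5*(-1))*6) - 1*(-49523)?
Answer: 49791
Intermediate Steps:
G(p, y) = 2*p + 2*y
G(164, (5*(-1))*6) - 1*(-49523) = (2*164 + 2*((5*(-1))*6)) - 1*(-49523) = (328 + 2*(-5*6)) + 49523 = (328 + 2*(-30)) + 49523 = (328 - 60) + 49523 = 268 + 49523 = 49791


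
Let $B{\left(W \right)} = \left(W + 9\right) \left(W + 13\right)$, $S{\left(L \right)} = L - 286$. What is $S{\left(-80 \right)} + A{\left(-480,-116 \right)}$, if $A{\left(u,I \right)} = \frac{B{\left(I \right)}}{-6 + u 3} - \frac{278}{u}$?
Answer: $- \frac{21576781}{57840} \approx -373.04$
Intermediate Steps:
$S{\left(L \right)} = -286 + L$
$B{\left(W \right)} = \left(9 + W\right) \left(13 + W\right)$
$A{\left(u,I \right)} = - \frac{278}{u} + \frac{117 + I^{2} + 22 I}{-6 + 3 u}$ ($A{\left(u,I \right)} = \frac{117 + I^{2} + 22 I}{-6 + u 3} - \frac{278}{u} = \frac{117 + I^{2} + 22 I}{-6 + 3 u} - \frac{278}{u} = - \frac{278}{u} + \frac{117 + I^{2} + 22 I}{-6 + 3 u}$)
$S{\left(-80 \right)} + A{\left(-480,-116 \right)} = \left(-286 - 80\right) + \frac{1668 - -400320 - 480 \left(117 + \left(-116\right)^{2} + 22 \left(-116\right)\right)}{3 \left(-480\right) \left(-2 - 480\right)} = -366 + \frac{1}{3} \left(- \frac{1}{480}\right) \frac{1}{-482} \left(1668 + 400320 - 480 \left(117 + 13456 - 2552\right)\right) = -366 + \frac{1}{3} \left(- \frac{1}{480}\right) \left(- \frac{1}{482}\right) \left(1668 + 400320 - 5290080\right) = -366 + \frac{1}{3} \left(- \frac{1}{480}\right) \left(- \frac{1}{482}\right) \left(-4888092\right) = -366 - \frac{407341}{57840} = - \frac{21576781}{57840}$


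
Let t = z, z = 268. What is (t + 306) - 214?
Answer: 360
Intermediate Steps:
t = 268
(t + 306) - 214 = (268 + 306) - 214 = 574 - 214 = 360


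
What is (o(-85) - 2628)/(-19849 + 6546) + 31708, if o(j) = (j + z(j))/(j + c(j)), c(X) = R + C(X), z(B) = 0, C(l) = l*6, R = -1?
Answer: 4743419519/149596 ≈ 31708.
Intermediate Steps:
C(l) = 6*l
c(X) = -1 + 6*X
o(j) = j/(-1 + 7*j) (o(j) = (j + 0)/(j + (-1 + 6*j)) = j/(-1 + 7*j))
(o(-85) - 2628)/(-19849 + 6546) + 31708 = (-85/(-1 + 7*(-85)) - 2628)/(-19849 + 6546) + 31708 = (-85/(-1 - 595) - 2628)/(-13303) + 31708 = (-85/(-596) - 2628)*(-1/13303) + 31708 = (-85*(-1/596) - 2628)*(-1/13303) + 31708 = (85/596 - 2628)*(-1/13303) + 31708 = -1566203/596*(-1/13303) + 31708 = 29551/149596 + 31708 = 4743419519/149596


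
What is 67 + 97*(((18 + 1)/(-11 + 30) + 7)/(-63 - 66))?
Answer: 7867/129 ≈ 60.984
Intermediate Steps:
67 + 97*(((18 + 1)/(-11 + 30) + 7)/(-63 - 66)) = 67 + 97*((19/19 + 7)/(-129)) = 67 + 97*((19*(1/19) + 7)*(-1/129)) = 67 + 97*((1 + 7)*(-1/129)) = 67 + 97*(8*(-1/129)) = 67 + 97*(-8/129) = 67 - 776/129 = 7867/129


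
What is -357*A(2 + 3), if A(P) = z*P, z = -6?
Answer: 10710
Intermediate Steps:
A(P) = -6*P
-357*A(2 + 3) = -(-2142)*(2 + 3) = -(-2142)*5 = -357*(-30) = 10710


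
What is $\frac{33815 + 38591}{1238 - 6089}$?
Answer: $- \frac{72406}{4851} \approx -14.926$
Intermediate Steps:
$\frac{33815 + 38591}{1238 - 6089} = \frac{72406}{-4851} = 72406 \left(- \frac{1}{4851}\right) = - \frac{72406}{4851}$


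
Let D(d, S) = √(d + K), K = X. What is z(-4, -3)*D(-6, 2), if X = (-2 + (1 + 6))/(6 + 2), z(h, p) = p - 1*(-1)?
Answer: -I*√86/2 ≈ -4.6368*I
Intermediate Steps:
z(h, p) = 1 + p (z(h, p) = p + 1 = 1 + p)
X = 5/8 (X = (-2 + 7)/8 = 5*(⅛) = 5/8 ≈ 0.62500)
K = 5/8 ≈ 0.62500
D(d, S) = √(5/8 + d) (D(d, S) = √(d + 5/8) = √(5/8 + d))
z(-4, -3)*D(-6, 2) = (1 - 3)*(√(10 + 16*(-6))/4) = -√(10 - 96)/2 = -√(-86)/2 = -I*√86/2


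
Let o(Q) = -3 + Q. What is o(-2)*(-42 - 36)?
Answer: 390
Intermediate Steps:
o(-2)*(-42 - 36) = (-3 - 2)*(-42 - 36) = -5*(-78) = 390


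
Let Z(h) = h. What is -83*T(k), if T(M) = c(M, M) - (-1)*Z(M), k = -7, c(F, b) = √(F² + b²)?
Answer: 581 - 581*√2 ≈ -240.66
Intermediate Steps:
T(M) = M + √2*√(M²) (T(M) = √(M² + M²) - (-1)*M = √(2*M²) + M = √2*√(M²) + M = M + √2*√(M²))
-83*T(k) = -83*(-7 + √2*√((-7)²)) = -83*(-7 + √2*√49) = -83*(-7 + √2*7) = -83*(-7 + 7*√2) = 581 - 581*√2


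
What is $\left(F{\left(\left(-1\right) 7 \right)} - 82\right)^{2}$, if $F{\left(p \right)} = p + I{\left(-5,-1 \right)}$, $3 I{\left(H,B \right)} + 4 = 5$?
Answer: $\frac{70756}{9} \approx 7861.8$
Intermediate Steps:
$I{\left(H,B \right)} = \frac{1}{3}$ ($I{\left(H,B \right)} = - \frac{4}{3} + \frac{1}{3} \cdot 5 = - \frac{4}{3} + \frac{5}{3} = \frac{1}{3}$)
$F{\left(p \right)} = \frac{1}{3} + p$ ($F{\left(p \right)} = p + \frac{1}{3} = \frac{1}{3} + p$)
$\left(F{\left(\left(-1\right) 7 \right)} - 82\right)^{2} = \left(\left(\frac{1}{3} - 7\right) - 82\right)^{2} = \left(- \frac{20}{3} - 82\right)^{2} = \left(- \frac{266}{3}\right)^{2} = \frac{70756}{9}$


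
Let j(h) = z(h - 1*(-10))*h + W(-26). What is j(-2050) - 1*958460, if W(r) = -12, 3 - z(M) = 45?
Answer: -872372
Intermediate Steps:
z(M) = -42 (z(M) = 3 - 1*45 = 3 - 45 = -42)
j(h) = -12 - 42*h (j(h) = -42*h - 12 = -12 - 42*h)
j(-2050) - 1*958460 = (-12 - 42*(-2050)) - 1*958460 = (-12 + 86100) - 958460 = 86088 - 958460 = -872372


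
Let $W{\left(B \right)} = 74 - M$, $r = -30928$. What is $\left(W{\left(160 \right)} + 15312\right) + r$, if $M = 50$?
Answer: $-15592$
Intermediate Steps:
$W{\left(B \right)} = 24$ ($W{\left(B \right)} = 74 - 50 = 24$)
$\left(W{\left(160 \right)} + 15312\right) + r = \left(24 + 15312\right) - 30928 = 15336 - 30928 = -15592$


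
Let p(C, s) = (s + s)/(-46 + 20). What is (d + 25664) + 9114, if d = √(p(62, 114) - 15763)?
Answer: 34778 + I*√2665429/13 ≈ 34778.0 + 125.59*I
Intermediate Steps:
p(C, s) = -s/13 (p(C, s) = (2*s)/(-26) = (2*s)*(-1/26) = -s/13)
d = I*√2665429/13 (d = √(-1/13*114 - 15763) = √(-114/13 - 15763) = √(-205033/13) = I*√2665429/13 ≈ 125.59*I)
(d + 25664) + 9114 = (I*√2665429/13 + 25664) + 9114 = (25664 + I*√2665429/13) + 9114 = 34778 + I*√2665429/13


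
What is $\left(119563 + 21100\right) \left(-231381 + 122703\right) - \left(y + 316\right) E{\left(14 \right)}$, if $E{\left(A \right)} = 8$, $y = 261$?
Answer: $-15286978130$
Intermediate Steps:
$\left(119563 + 21100\right) \left(-231381 + 122703\right) - \left(y + 316\right) E{\left(14 \right)} = \left(119563 + 21100\right) \left(-231381 + 122703\right) - \left(261 + 316\right) 8 = 140663 \left(-108678\right) - 577 \cdot 8 = -15286973514 - 4616 = -15286978130$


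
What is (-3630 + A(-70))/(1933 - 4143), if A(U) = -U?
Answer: 356/221 ≈ 1.6109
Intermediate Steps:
(-3630 + A(-70))/(1933 - 4143) = (-3630 - 1*(-70))/(1933 - 4143) = (-3630 + 70)/(-2210) = -3560*(-1/2210) = 356/221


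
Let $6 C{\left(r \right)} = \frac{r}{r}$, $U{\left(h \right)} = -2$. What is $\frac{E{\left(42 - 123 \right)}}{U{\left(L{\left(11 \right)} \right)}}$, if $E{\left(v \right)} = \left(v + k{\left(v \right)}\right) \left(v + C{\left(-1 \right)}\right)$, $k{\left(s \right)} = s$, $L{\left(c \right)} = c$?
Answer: $- \frac{13095}{2} \approx -6547.5$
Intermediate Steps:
$C{\left(r \right)} = \frac{1}{6}$ ($C{\left(r \right)} = \frac{r \frac{1}{r}}{6} = \frac{1}{6} \cdot 1 = \frac{1}{6}$)
$E{\left(v \right)} = 2 v \left(\frac{1}{6} + v\right)$ ($E{\left(v \right)} = \left(v + v\right) \left(v + \frac{1}{6}\right) = 2 v \left(\frac{1}{6} + v\right)$)
$\frac{E{\left(42 - 123 \right)}}{U{\left(L{\left(11 \right)} \right)}} = \frac{\frac{1}{3} \left(42 - 123\right) \left(1 + 6 \left(42 - 123\right)\right)}{-2} = \frac{1}{3} \left(-81\right) \left(1 + 6 \left(-81\right)\right) \left(- \frac{1}{2}\right) = \frac{1}{3} \left(-81\right) \left(1 - 486\right) \left(- \frac{1}{2}\right) = \frac{1}{3} \left(-81\right) \left(-485\right) \left(- \frac{1}{2}\right) = 13095 \left(- \frac{1}{2}\right) = - \frac{13095}{2}$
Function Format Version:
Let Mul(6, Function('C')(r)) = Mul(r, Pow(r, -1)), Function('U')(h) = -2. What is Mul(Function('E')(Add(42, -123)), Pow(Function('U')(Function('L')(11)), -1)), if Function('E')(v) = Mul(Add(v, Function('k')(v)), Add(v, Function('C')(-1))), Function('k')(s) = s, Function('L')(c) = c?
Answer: Rational(-13095, 2) ≈ -6547.5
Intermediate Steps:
Function('C')(r) = Rational(1, 6) (Function('C')(r) = Mul(Rational(1, 6), Mul(r, Pow(r, -1))) = Mul(Rational(1, 6), 1) = Rational(1, 6))
Function('E')(v) = Mul(2, v, Add(Rational(1, 6), v)) (Function('E')(v) = Mul(Add(v, v), Add(v, Rational(1, 6))) = Mul(Mul(2, v), Add(Rational(1, 6), v)) = Mul(2, v, Add(Rational(1, 6), v)))
Mul(Function('E')(Add(42, -123)), Pow(Function('U')(Function('L')(11)), -1)) = Mul(Mul(Rational(1, 3), Add(42, -123), Add(1, Mul(6, Add(42, -123)))), Pow(-2, -1)) = Mul(Mul(Rational(1, 3), -81, Add(1, Mul(6, -81))), Rational(-1, 2)) = Mul(Mul(Rational(1, 3), -81, Add(1, -486)), Rational(-1, 2)) = Mul(Mul(Rational(1, 3), -81, -485), Rational(-1, 2)) = Mul(13095, Rational(-1, 2)) = Rational(-13095, 2)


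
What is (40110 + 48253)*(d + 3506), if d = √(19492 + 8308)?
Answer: 309800678 + 883630*√278 ≈ 3.2453e+8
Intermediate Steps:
d = 10*√278 (d = √27800 = 10*√278 ≈ 166.73)
(40110 + 48253)*(d + 3506) = (40110 + 48253)*(10*√278 + 3506) = 88363*(3506 + 10*√278) = 309800678 + 883630*√278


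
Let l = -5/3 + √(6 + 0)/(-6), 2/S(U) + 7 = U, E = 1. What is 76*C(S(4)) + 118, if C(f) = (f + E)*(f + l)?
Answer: 530/9 - 38*√6/9 ≈ 48.547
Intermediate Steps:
S(U) = 2/(-7 + U)
l = -5/3 - √6/6 (l = -5*⅓ + √6*(-⅙) = -5/3 - √6/6 ≈ -2.0749)
C(f) = (1 + f)*(-5/3 + f - √6/6) (C(f) = (f + 1)*(f + (-5/3 - √6/6)) = (1 + f)*(-5/3 + f - √6/6))
76*C(S(4)) + 118 = 76*(-5/3 + (2/(-7 + 4))² - 4/(3*(-7 + 4)) - √6/6 - 2/(-7 + 4)*√6/6) + 118 = 76*(-5/3 + (2/(-3))² - 4/(3*(-3)) - √6/6 - 2/(-3)*√6/6) + 118 = 76*(-5/3 + (2*(-⅓))² - 4*(-1)/(3*3) - √6/6 - 2*(-⅓)*√6/6) + 118 = 76*(-5/3 + (-⅔)² - ⅔*(-⅔) - √6/6 - ⅙*(-⅔)*√6) + 118 = 76*(-5/3 + 4/9 + 4/9 - √6/6 + √6/9) + 118 = 76*(-7/9 - √6/18) + 118 = (-532/9 - 38*√6/9) + 118 = 530/9 - 38*√6/9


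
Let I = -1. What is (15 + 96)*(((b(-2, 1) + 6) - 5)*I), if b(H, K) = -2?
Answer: 111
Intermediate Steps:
(15 + 96)*(((b(-2, 1) + 6) - 5)*I) = (15 + 96)*(((-2 + 6) - 5)*(-1)) = 111*((4 - 5)*(-1)) = 111*(-1*(-1)) = 111*1 = 111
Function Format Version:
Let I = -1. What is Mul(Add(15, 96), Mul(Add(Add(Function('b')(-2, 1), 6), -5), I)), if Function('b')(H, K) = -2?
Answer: 111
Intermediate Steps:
Mul(Add(15, 96), Mul(Add(Add(Function('b')(-2, 1), 6), -5), I)) = Mul(Add(15, 96), Mul(Add(Add(-2, 6), -5), -1)) = Mul(111, Mul(Add(4, -5), -1)) = Mul(111, Mul(-1, -1)) = Mul(111, 1) = 111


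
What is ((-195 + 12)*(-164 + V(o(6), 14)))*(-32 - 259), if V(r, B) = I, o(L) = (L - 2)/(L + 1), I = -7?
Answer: -9106263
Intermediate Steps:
o(L) = (-2 + L)/(1 + L)
V(r, B) = -7
((-195 + 12)*(-164 + V(o(6), 14)))*(-32 - 259) = ((-195 + 12)*(-164 - 7))*(-32 - 259) = -183*(-171)*(-291) = 31293*(-291) = -9106263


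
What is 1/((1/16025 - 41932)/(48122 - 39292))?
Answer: -141500750/671960299 ≈ -0.21058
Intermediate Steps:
1/((1/16025 - 41932)/(48122 - 39292)) = 1/((1/16025 - 41932)/8830) = 1/(-671960299/16025*1/8830) = 1/(-671960299/141500750) = -141500750/671960299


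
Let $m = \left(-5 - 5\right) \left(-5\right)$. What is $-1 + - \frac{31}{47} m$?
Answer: $- \frac{1597}{47} \approx -33.979$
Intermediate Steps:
$m = 50$ ($m = \left(-10\right) \left(-5\right) = 50$)
$-1 + - \frac{31}{47} m = -1 + - \frac{31}{47} \cdot 50 = -1 + \left(-31\right) \frac{1}{47} \cdot 50 = -1 - \frac{1550}{47} = - \frac{1597}{47}$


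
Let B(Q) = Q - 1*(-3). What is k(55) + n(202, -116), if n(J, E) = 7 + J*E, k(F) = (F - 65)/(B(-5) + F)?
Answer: -1241535/53 ≈ -23425.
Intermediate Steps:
B(Q) = 3 + Q (B(Q) = Q + 3 = 3 + Q)
k(F) = (-65 + F)/(-2 + F) (k(F) = (F - 65)/((3 - 5) + F) = (-65 + F)/(-2 + F))
n(J, E) = 7 + E*J
k(55) + n(202, -116) = (-65 + 55)/(-2 + 55) + (7 - 116*202) = -10/53 + (7 - 23432) = (1/53)*(-10) - 23425 = -10/53 - 23425 = -1241535/53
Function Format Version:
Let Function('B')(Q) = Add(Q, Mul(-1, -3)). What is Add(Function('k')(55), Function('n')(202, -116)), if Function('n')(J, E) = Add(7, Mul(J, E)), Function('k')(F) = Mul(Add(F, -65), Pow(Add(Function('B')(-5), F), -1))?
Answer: Rational(-1241535, 53) ≈ -23425.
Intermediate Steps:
Function('B')(Q) = Add(3, Q) (Function('B')(Q) = Add(Q, 3) = Add(3, Q))
Function('k')(F) = Mul(Pow(Add(-2, F), -1), Add(-65, F)) (Function('k')(F) = Mul(Add(F, -65), Pow(Add(Add(3, -5), F), -1)) = Mul(Add(-65, F), Pow(Add(-2, F), -1)) = Mul(Pow(Add(-2, F), -1), Add(-65, F)))
Function('n')(J, E) = Add(7, Mul(E, J))
Add(Function('k')(55), Function('n')(202, -116)) = Add(Mul(Pow(Add(-2, 55), -1), Add(-65, 55)), Add(7, Mul(-116, 202))) = Add(Mul(Pow(53, -1), -10), Add(7, -23432)) = Add(Mul(Rational(1, 53), -10), -23425) = Add(Rational(-10, 53), -23425) = Rational(-1241535, 53)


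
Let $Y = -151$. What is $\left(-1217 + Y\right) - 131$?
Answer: $-1499$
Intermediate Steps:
$\left(-1217 + Y\right) - 131 = \left(-1217 - 151\right) - 131 = -1368 - 131 = -1499$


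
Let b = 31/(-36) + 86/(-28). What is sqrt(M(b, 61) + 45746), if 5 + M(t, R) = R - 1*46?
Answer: 6*sqrt(1271) ≈ 213.91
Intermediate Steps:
b = -991/252 (b = 31*(-1/36) + 86*(-1/28) = -31/36 - 43/14 = -991/252 ≈ -3.9325)
M(t, R) = -51 + R (M(t, R) = -5 + (R - 1*46) = -5 + (R - 46) = -5 + (-46 + R) = -51 + R)
sqrt(M(b, 61) + 45746) = sqrt((-51 + 61) + 45746) = sqrt(10 + 45746) = sqrt(45756) = 6*sqrt(1271)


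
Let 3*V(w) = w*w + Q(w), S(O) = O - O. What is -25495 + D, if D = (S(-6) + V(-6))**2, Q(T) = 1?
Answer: -228086/9 ≈ -25343.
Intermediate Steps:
S(O) = 0
V(w) = 1/3 + w**2/3 (V(w) = (w*w + 1)/3 = (w**2 + 1)/3 = (1 + w**2)/3 = 1/3 + w**2/3)
D = 1369/9 (D = (0 + (1/3 + (1/3)*(-6)**2))**2 = (0 + (1/3 + (1/3)*36))**2 = (0 + (1/3 + 12))**2 = (0 + 37/3)**2 = (37/3)**2 = 1369/9 ≈ 152.11)
-25495 + D = -25495 + 1369/9 = -228086/9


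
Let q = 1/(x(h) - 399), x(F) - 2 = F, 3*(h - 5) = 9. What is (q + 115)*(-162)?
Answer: -7246908/389 ≈ -18630.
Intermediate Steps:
h = 8 (h = 5 + (⅓)*9 = 5 + 3 = 8)
x(F) = 2 + F
q = -1/389 (q = 1/((2 + 8) - 399) = 1/(10 - 399) = 1/(-389) = -1/389 ≈ -0.0025707)
(q + 115)*(-162) = (-1/389 + 115)*(-162) = (44734/389)*(-162) = -7246908/389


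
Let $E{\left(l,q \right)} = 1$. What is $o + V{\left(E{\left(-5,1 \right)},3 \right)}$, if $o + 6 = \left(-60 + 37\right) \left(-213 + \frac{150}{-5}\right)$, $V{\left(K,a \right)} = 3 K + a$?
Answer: $5589$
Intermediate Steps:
$V{\left(K,a \right)} = a + 3 K$
$o = 5583$ ($o = -6 + \left(-60 + 37\right) \left(-213 + \frac{150}{-5}\right) = -6 - 23 \left(-213 + 150 \left(- \frac{1}{5}\right)\right) = -6 - 23 \left(-213 - 30\right) = -6 - -5589 = -6 + 5589 = 5583$)
$o + V{\left(E{\left(-5,1 \right)},3 \right)} = 5583 + \left(3 + 3 \cdot 1\right) = 5583 + \left(3 + 3\right) = 5583 + 6 = 5589$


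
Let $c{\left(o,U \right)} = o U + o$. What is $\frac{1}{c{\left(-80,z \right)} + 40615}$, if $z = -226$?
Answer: $\frac{1}{58615} \approx 1.706 \cdot 10^{-5}$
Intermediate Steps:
$c{\left(o,U \right)} = o + U o$ ($c{\left(o,U \right)} = U o + o = o + U o$)
$\frac{1}{c{\left(-80,z \right)} + 40615} = \frac{1}{- 80 \left(1 - 226\right) + 40615} = \frac{1}{\left(-80\right) \left(-225\right) + 40615} = \frac{1}{18000 + 40615} = \frac{1}{58615}$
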